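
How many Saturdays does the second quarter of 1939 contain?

13

1939-04-01 is a Saturday.
That's 91 days from start to end, counting both.
91 = 7 × 13, so the span is exactly 13 full weeks.
Each full week contributes one Saturday: 13 so far.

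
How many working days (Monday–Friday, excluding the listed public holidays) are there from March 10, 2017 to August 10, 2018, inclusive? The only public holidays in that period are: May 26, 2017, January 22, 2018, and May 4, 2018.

March 10, 2017 is a Friday.
From March 10, 2017 to August 10, 2018 is 519 days inclusive.
519 = 7 × 74 + 1, so there are 74 full weeks plus 1 extra day.
Each full week contributes 5 weekdays (Mon–Fri): 74 × 5 = 370.
The 1 extra day is Fri — 1 of them qualifies.
Total: 370 + 1 = 371.
Holidays: May 26, 2017 (Fri); January 22, 2018 (Mon); May 4, 2018 (Fri).
All 3 holidays fall on weekdays, so subtract 3.
Business days: 371 − 3 = 368.

368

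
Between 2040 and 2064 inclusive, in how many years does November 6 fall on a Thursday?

4

Day of week of November 6 in each year:
2040: Tue, 2041: Wed, 2042: Thu ✓, 2043: Fri, 2044: Sun, 2045: Mon, 2046: Tue, 2047: Wed, 2048: Fri, 2049: Sat, 2050: Sun, 2051: Mon, 2052: Wed, 2053: Thu ✓, 2054: Fri, 2055: Sat, 2056: Mon, 2057: Tue, 2058: Wed, 2059: Thu ✓, 2060: Sat, 2061: Sun, 2062: Mon, 2063: Tue, 2064: Thu ✓
Thursdays: 2042, 2053, 2059, 2064.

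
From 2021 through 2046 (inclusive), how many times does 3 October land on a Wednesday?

Day of week of October 3 in each year:
2021: Sun, 2022: Mon, 2023: Tue, 2024: Thu, 2025: Fri, 2026: Sat, 2027: Sun, 2028: Tue, 2029: Wed ✓, 2030: Thu, 2031: Fri, 2032: Sun, 2033: Mon, 2034: Tue, 2035: Wed ✓, 2036: Fri, 2037: Sat, 2038: Sun, 2039: Mon, 2040: Wed ✓, 2041: Thu, 2042: Fri, 2043: Sat, 2044: Mon, 2045: Tue, 2046: Wed ✓
Wednesdays: 2029, 2035, 2040, 2046.

4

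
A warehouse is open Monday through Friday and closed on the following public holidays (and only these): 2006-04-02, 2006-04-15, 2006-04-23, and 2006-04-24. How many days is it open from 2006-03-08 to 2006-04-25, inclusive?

34

2006-03-08 is a Wednesday.
The range spans 49 days (inclusive of both endpoints).
49 = 7 × 7, so the span is exactly 7 full weeks.
Each full week contributes 5 weekdays (Mon–Fri): 7 × 5 = 35.
Holidays: 2006-04-02 (Sun); 2006-04-15 (Sat); 2006-04-23 (Sun); 2006-04-24 (Mon).
1 of the 4 holidays fall on weekdays; the rest are weekends and were already excluded.
Business days: 35 − 1 = 34.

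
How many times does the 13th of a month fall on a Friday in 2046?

The 13th falls on a Friday when the month's 13th has weekday Fri.
Jan 13 is Sat; Feb 13 is Tue; Mar 13 is Tue; Apr 13 is Fri ✓; May 13 is Sun; Jun 13 is Wed; Jul 13 is Fri ✓; Aug 13 is Mon; Sep 13 is Thu; Oct 13 is Sat; Nov 13 is Tue; Dec 13 is Thu.
Friday the 13ths: Apr, Jul.

2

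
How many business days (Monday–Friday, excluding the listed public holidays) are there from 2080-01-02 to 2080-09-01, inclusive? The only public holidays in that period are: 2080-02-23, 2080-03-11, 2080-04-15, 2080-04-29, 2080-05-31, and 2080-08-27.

168

2080-01-02 is a Tuesday.
That's 244 days from start to end, counting both.
244 = 7 × 34 + 6, so there are 34 full weeks plus 6 extra days.
Each full week contributes 5 weekdays (Mon–Fri): 34 × 5 = 170.
The 6 extra days are Tue, Wed, Thu, Fri, Sat, Sun — 4 of them qualify.
Total: 170 + 4 = 174.
Holidays: 2080-02-23 (Fri); 2080-03-11 (Mon); 2080-04-15 (Mon); 2080-04-29 (Mon); 2080-05-31 (Fri); 2080-08-27 (Tue).
All 6 holidays fall on weekdays, so subtract 6.
Business days: 174 − 6 = 168.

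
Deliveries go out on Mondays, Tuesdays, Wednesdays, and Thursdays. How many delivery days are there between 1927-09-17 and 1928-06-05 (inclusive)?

150

1927-09-17 is a Saturday.
From 1927-09-17 to 1928-06-05 is 263 days inclusive.
263 = 7 × 37 + 4, so there are 37 full weeks plus 4 extra days.
Each full week contributes 4 days from the set (Mon, Tue, Wed, Thu): 37 × 4 = 148.
The 4 extra days are Sat, Sun, Mon, Tue — 2 of them qualify.
Total: 148 + 2 = 150.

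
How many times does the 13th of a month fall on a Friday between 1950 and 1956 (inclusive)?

13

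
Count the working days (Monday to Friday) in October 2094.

Oct 1, 2094 is a Friday.
That's 31 days from start to end, counting both.
31 = 7 × 4 + 3, so there are 4 full weeks plus 3 extra days.
Each full week contributes 5 weekdays (Mon–Fri): 4 × 5 = 20.
The 3 extra days are Friday, Saturday, Sunday — 1 of them qualifies.
Total: 20 + 1 = 21.

21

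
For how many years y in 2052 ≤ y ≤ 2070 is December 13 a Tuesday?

2

Day of week of December 13 in each year:
2052: Fri, 2053: Sat, 2054: Sun, 2055: Mon, 2056: Wed, 2057: Thu, 2058: Fri, 2059: Sat, 2060: Mon, 2061: Tue ✓, 2062: Wed, 2063: Thu, 2064: Sat, 2065: Sun, 2066: Mon, 2067: Tue ✓, 2068: Thu, 2069: Fri, 2070: Sat
Tuesdays: 2061, 2067.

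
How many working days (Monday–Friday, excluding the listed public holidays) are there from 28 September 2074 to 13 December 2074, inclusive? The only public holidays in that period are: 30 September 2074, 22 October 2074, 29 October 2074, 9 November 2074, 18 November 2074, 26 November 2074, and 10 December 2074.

28 September 2074 is a Friday.
The range spans 77 days (inclusive of both endpoints).
77 = 7 × 11, so the span is exactly 11 full weeks.
Each full week contributes 5 weekdays (Mon–Fri): 11 × 5 = 55.
Holidays: 30 September 2074 (Sun); 22 October 2074 (Mon); 29 October 2074 (Mon); 9 November 2074 (Fri); 18 November 2074 (Sun); 26 November 2074 (Mon); 10 December 2074 (Mon).
5 of the 7 holidays fall on weekdays; the rest are weekends and were already excluded.
Business days: 55 − 5 = 50.

50 working days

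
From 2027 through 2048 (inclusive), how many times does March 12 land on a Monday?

Day of week of March 12 in each year:
2027: Fri, 2028: Sun, 2029: Mon ✓, 2030: Tue, 2031: Wed, 2032: Fri, 2033: Sat, 2034: Sun, 2035: Mon ✓, 2036: Wed, 2037: Thu, 2038: Fri, 2039: Sat, 2040: Mon ✓, 2041: Tue, 2042: Wed, 2043: Thu, 2044: Sat, 2045: Sun, 2046: Mon ✓, 2047: Tue, 2048: Thu
Mondays: 2029, 2035, 2040, 2046.

4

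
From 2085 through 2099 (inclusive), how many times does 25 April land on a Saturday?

Day of week of April 25 in each year:
2085: Wed, 2086: Thu, 2087: Fri, 2088: Sun, 2089: Mon, 2090: Tue, 2091: Wed, 2092: Fri, 2093: Sat ✓, 2094: Sun, 2095: Mon, 2096: Wed, 2097: Thu, 2098: Fri, 2099: Sat ✓
Saturdays: 2093, 2099.

2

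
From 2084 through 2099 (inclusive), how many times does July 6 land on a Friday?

3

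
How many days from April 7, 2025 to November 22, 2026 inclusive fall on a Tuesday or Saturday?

170

April 7, 2025 is a Monday.
The range spans 595 days (inclusive of both endpoints).
595 = 7 × 85, so the span is exactly 85 full weeks.
Each full week contributes 2 days from the set (Tue, Sat): 85 × 2 = 170.
Total: 170.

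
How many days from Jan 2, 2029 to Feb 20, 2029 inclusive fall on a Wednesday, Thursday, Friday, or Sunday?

Jan 2, 2029 is a Tuesday.
From Jan 2, 2029 to Feb 20, 2029 is 50 days inclusive.
50 = 7 × 7 + 1, so there are 7 full weeks plus 1 extra day.
Each full week contributes 4 days from the set (Wed, Thu, Fri, Sun): 7 × 4 = 28.
The 1 extra day is Tue — none qualify.
Total: 28 + 0 = 28.

28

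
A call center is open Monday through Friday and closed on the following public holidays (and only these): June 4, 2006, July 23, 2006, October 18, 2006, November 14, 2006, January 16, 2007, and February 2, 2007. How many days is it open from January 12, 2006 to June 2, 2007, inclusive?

358

January 12, 2006 is a Thursday.
That's 507 days from start to end, counting both.
507 = 7 × 72 + 3, so there are 72 full weeks plus 3 extra days.
Each full week contributes 5 weekdays (Mon–Fri): 72 × 5 = 360.
The 3 extra days are Thu, Fri, Sat — 2 of them qualify.
Total: 360 + 2 = 362.
Holidays: June 4, 2006 (Sun); July 23, 2006 (Sun); October 18, 2006 (Wed); November 14, 2006 (Tue); January 16, 2007 (Tue); February 2, 2007 (Fri).
4 of the 6 holidays fall on weekdays; the rest are weekends and were already excluded.
Business days: 362 − 4 = 358.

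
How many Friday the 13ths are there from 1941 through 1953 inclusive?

22

Friday-the-13ths by year:
1941: Jun
1942: Feb, Mar, Nov
1943: Aug
1944: Oct
1945: Apr, Jul
1946: Sep, Dec
1947: Jun
1948: Feb, Aug
1949: May
1950: Jan, Oct
1951: Apr, Jul
1952: Jun
1953: Feb, Mar, Nov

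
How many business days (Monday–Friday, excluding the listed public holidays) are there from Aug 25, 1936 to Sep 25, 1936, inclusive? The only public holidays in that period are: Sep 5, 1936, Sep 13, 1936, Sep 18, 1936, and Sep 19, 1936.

Aug 25, 1936 is a Tuesday.
From Aug 25, 1936 to Sep 25, 1936 is 32 days inclusive.
32 = 7 × 4 + 4, so there are 4 full weeks plus 4 extra days.
Each full week contributes 5 weekdays (Mon–Fri): 4 × 5 = 20.
The 4 extra days are Tue, Wed, Thu, Fri — 4 of them qualify.
Total: 20 + 4 = 24.
Holidays: Sep 5, 1936 (Sat); Sep 13, 1936 (Sun); Sep 18, 1936 (Fri); Sep 19, 1936 (Sat).
1 of the 4 holidays fall on weekdays; the rest are weekends and were already excluded.
Business days: 24 − 1 = 23.

23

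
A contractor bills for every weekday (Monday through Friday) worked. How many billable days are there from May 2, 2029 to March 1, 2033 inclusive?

1000 weekdays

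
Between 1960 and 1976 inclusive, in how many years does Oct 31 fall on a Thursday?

3

Day of week of October 31 in each year:
1960: Mon, 1961: Tue, 1962: Wed, 1963: Thu ✓, 1964: Sat, 1965: Sun, 1966: Mon, 1967: Tue, 1968: Thu ✓, 1969: Fri, 1970: Sat, 1971: Sun, 1972: Tue, 1973: Wed, 1974: Thu ✓, 1975: Fri, 1976: Sun
Thursdays: 1963, 1968, 1974.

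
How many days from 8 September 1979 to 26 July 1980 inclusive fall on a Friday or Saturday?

93

8 September 1979 is a Saturday.
The range spans 323 days (inclusive of both endpoints).
323 = 7 × 46 + 1, so there are 46 full weeks plus 1 extra day.
Each full week contributes 2 days from the set (Fri, Sat): 46 × 2 = 92.
The 1 extra day is Saturday — 1 of them qualifies.
Total: 92 + 1 = 93.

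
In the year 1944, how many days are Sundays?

1 January 1944 is a Saturday.
From 1 January 1944 to 31 December 1944 is 366 days inclusive.
366 = 7 × 52 + 2, so there are 52 full weeks plus 2 extra days.
Each full week contributes one Sunday: 52 so far.
The 2 extra days are Saturday, Sunday — 1 of them qualifies.
Total: 52 + 1 = 53.

53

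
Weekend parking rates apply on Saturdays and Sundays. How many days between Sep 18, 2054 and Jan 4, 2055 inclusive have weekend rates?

32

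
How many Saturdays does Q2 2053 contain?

13

2053-04-01 is a Tuesday.
From 2053-04-01 to 2053-06-30 is 91 days inclusive.
91 = 7 × 13, so the span is exactly 13 full weeks.
Each full week contributes one Saturday: 13 so far.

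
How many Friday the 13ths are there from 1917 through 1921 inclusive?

Friday-the-13ths by year:
1917: Apr, Jul
1918: Sep, Dec
1919: Jun
1920: Feb, Aug
1921: May

8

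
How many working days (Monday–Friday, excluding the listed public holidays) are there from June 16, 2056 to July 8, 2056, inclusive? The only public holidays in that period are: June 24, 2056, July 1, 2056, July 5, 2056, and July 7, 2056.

14 working days

June 16, 2056 is a Friday.
From June 16, 2056 to July 8, 2056 is 23 days inclusive.
23 = 7 × 3 + 2, so there are 3 full weeks plus 2 extra days.
Each full week contributes 5 weekdays (Mon–Fri): 3 × 5 = 15.
The 2 extra days are Friday, Saturday — 1 of them qualifies.
Total: 15 + 1 = 16.
Holidays: June 24, 2056 (Sat); July 1, 2056 (Sat); July 5, 2056 (Wed); July 7, 2056 (Fri).
2 of the 4 holidays fall on weekdays; the rest are weekends and were already excluded.
Business days: 16 − 2 = 14.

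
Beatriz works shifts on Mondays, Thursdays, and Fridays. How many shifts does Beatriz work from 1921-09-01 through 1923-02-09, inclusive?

1921-09-01 is a Thursday.
The range spans 527 days (inclusive of both endpoints).
527 = 7 × 75 + 2, so there are 75 full weeks plus 2 extra days.
Each full week contributes 3 days from the set (Mon, Thu, Fri): 75 × 3 = 225.
The 2 extra days are Thu, Fri — 2 of them qualify.
Total: 225 + 2 = 227.

227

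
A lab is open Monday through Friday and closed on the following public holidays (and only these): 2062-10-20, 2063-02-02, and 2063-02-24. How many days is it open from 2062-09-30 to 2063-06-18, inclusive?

184

2062-09-30 is a Saturday.
That's 262 days from start to end, counting both.
262 = 7 × 37 + 3, so there are 37 full weeks plus 3 extra days.
Each full week contributes 5 weekdays (Mon–Fri): 37 × 5 = 185.
The 3 extra days are Saturday, Sunday, Monday — 1 of them qualifies.
Total: 185 + 1 = 186.
Holidays: 2062-10-20 (Fri); 2063-02-02 (Fri); 2063-02-24 (Sat).
2 of the 3 holidays fall on weekdays; the rest are weekends and were already excluded.
Business days: 186 − 2 = 184.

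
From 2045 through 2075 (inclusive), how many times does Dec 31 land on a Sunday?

5

Day of week of December 31 in each year:
2045: Sun ✓, 2046: Mon, 2047: Tue, 2048: Thu, 2049: Fri, 2050: Sat, 2051: Sun ✓, 2052: Tue, 2053: Wed, 2054: Thu, 2055: Fri, 2056: Sun ✓, 2057: Mon, 2058: Tue, 2059: Wed, 2060: Fri, 2061: Sat, 2062: Sun ✓, 2063: Mon, 2064: Wed, 2065: Thu, 2066: Fri, 2067: Sat, 2068: Mon, 2069: Tue, 2070: Wed, 2071: Thu, 2072: Sat, 2073: Sun ✓, 2074: Mon, 2075: Tue
Sundays: 2045, 2051, 2056, 2062, 2073.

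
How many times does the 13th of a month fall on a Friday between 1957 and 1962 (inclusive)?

Friday-the-13ths by year:
1957: Sep, Dec
1958: Jun
1959: Feb, Mar, Nov
1960: May
1961: Jan, Oct
1962: Apr, Jul

11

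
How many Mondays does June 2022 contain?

4

1 June 2022 is a Wednesday.
From 1 June 2022 to 30 June 2022 is 30 days inclusive.
30 = 7 × 4 + 2, so there are 4 full weeks plus 2 extra days.
Each full week contributes one Monday: 4 so far.
The 2 extra days are Wed, Thu — none qualify.
Total: 4 + 0 = 4.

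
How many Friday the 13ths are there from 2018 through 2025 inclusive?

13

Friday-the-13ths by year:
2018: Apr, Jul
2019: Sep, Dec
2020: Mar, Nov
2021: Aug
2022: May
2023: Jan, Oct
2024: Sep, Dec
2025: Jun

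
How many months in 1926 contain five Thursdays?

4

A month has five Thursdays exactly when Thursday falls within its first (length − 28) days.
Jan: 31 days, starts Fri → 5 of Fri, Sat, Sun
Feb: 28 days, starts Mon → 5 of (none)
Mar: 31 days, starts Mon → 5 of Mon, Tue, Wed
Apr: 30 days, starts Thu → 5 of Thu, Fri ✓
May: 31 days, starts Sat → 5 of Sat, Sun, Mon
Jun: 30 days, starts Tue → 5 of Tue, Wed
Jul: 31 days, starts Thu → 5 of Thu, Fri, Sat ✓
Aug: 31 days, starts Sun → 5 of Sun, Mon, Tue
Sep: 30 days, starts Wed → 5 of Wed, Thu ✓
Oct: 31 days, starts Fri → 5 of Fri, Sat, Sun
Nov: 30 days, starts Mon → 5 of Mon, Tue
Dec: 31 days, starts Wed → 5 of Wed, Thu, Fri ✓
Months with five Thursdays: Apr, Jul, Sep, Dec.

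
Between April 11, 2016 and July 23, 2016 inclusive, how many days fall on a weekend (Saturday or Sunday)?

April 11, 2016 is a Monday.
That's 104 days from start to end, counting both.
104 = 7 × 14 + 6, so there are 14 full weeks plus 6 extra days.
Each full week contributes 2 weekend days (Sat, Sun): 14 × 2 = 28.
The 6 extra days are Mon, Tue, Wed, Thu, Fri, Sat — 1 of them qualifies.
Total: 28 + 1 = 29.

29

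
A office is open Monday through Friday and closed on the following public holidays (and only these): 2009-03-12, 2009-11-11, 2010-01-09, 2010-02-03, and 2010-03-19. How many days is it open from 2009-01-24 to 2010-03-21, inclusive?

2009-01-24 is a Saturday.
The range spans 422 days (inclusive of both endpoints).
422 = 7 × 60 + 2, so there are 60 full weeks plus 2 extra days.
Each full week contributes 5 weekdays (Mon–Fri): 60 × 5 = 300.
The 2 extra days are Saturday, Sunday — none qualify.
Total: 300 + 0 = 300.
Holidays: 2009-03-12 (Thu); 2009-11-11 (Wed); 2010-01-09 (Sat); 2010-02-03 (Wed); 2010-03-19 (Fri).
4 of the 5 holidays fall on weekdays; the rest are weekends and were already excluded.
Business days: 300 − 4 = 296.

296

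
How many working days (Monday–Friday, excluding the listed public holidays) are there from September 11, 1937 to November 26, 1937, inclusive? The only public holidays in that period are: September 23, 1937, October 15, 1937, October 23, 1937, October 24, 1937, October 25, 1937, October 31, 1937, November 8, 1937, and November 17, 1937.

50

September 11, 1937 is a Saturday.
That's 77 days from start to end, counting both.
77 = 7 × 11, so the span is exactly 11 full weeks.
Each full week contributes 5 weekdays (Mon–Fri): 11 × 5 = 55.
Total: 55.
Holidays: September 23, 1937 (Thu); October 15, 1937 (Fri); October 23, 1937 (Sat); October 24, 1937 (Sun); October 25, 1937 (Mon); October 31, 1937 (Sun); November 8, 1937 (Mon); November 17, 1937 (Wed).
5 of the 8 holidays fall on weekdays; the rest are weekends and were already excluded.
Business days: 55 − 5 = 50.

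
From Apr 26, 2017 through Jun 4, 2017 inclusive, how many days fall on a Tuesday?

Apr 26, 2017 is a Wednesday.
From Apr 26, 2017 to Jun 4, 2017 is 40 days inclusive.
40 = 7 × 5 + 5, so there are 5 full weeks plus 5 extra days.
Each full week contributes one Tuesday: 5 so far.
The 5 extra days are Wednesday, Thursday, Friday, Saturday, Sunday — none qualify.
Total: 5 + 0 = 5.

5 Tuesdays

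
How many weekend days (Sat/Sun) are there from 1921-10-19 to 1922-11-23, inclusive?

1921-10-19 is a Wednesday.
From 1921-10-19 to 1922-11-23 is 401 days inclusive.
401 = 7 × 57 + 2, so there are 57 full weeks plus 2 extra days.
Each full week contributes 2 weekend days (Sat, Sun): 57 × 2 = 114.
The 2 extra days are Wednesday, Thursday — none qualify.
Total: 114 + 0 = 114.

114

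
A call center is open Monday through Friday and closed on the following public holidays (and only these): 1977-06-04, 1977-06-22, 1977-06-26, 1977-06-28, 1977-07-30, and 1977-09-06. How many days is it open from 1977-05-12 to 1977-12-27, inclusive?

1977-05-12 is a Thursday.
The range spans 230 days (inclusive of both endpoints).
230 = 7 × 32 + 6, so there are 32 full weeks plus 6 extra days.
Each full week contributes 5 weekdays (Mon–Fri): 32 × 5 = 160.
The 6 extra days are Thursday, Friday, Saturday, Sunday, Monday, Tuesday — 4 of them qualify.
Total: 160 + 4 = 164.
Holidays: 1977-06-04 (Sat); 1977-06-22 (Wed); 1977-06-26 (Sun); 1977-06-28 (Tue); 1977-07-30 (Sat); 1977-09-06 (Tue).
3 of the 6 holidays fall on weekdays; the rest are weekends and were already excluded.
Business days: 164 − 3 = 161.

161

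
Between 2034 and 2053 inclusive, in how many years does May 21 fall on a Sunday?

3

Day of week of May 21 in each year:
2034: Sun ✓, 2035: Mon, 2036: Wed, 2037: Thu, 2038: Fri, 2039: Sat, 2040: Mon, 2041: Tue, 2042: Wed, 2043: Thu, 2044: Sat, 2045: Sun ✓, 2046: Mon, 2047: Tue, 2048: Thu, 2049: Fri, 2050: Sat, 2051: Sun ✓, 2052: Tue, 2053: Wed
Sundays: 2034, 2045, 2051.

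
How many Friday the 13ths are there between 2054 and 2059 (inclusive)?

Friday-the-13ths by year:
2054: Feb, Mar, Nov
2055: Aug
2056: Oct
2057: Apr, Jul
2058: Sep, Dec
2059: Jun

10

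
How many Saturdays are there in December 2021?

4

2021-12-01 is a Wednesday.
The range spans 31 days (inclusive of both endpoints).
31 = 7 × 4 + 3, so there are 4 full weeks plus 3 extra days.
Each full week contributes one Saturday: 4 so far.
The 3 extra days are Wed, Thu, Fri — none qualify.
Total: 4 + 0 = 4.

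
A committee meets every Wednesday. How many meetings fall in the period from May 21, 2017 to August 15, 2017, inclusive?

May 21, 2017 is a Sunday.
From May 21, 2017 to August 15, 2017 is 87 days inclusive.
87 = 7 × 12 + 3, so there are 12 full weeks plus 3 extra days.
Each full week contributes one Wednesday: 12 so far.
The 3 extra days are Sunday, Monday, Tuesday — none qualify.
Total: 12 + 0 = 12.

12 Wednesdays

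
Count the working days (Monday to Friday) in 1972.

1 January 1972 is a Saturday.
From 1 January 1972 to 31 December 1972 is 366 days inclusive.
366 = 7 × 52 + 2, so there are 52 full weeks plus 2 extra days.
Each full week contributes 5 weekdays (Mon–Fri): 52 × 5 = 260.
The 2 extra days are Saturday, Sunday — none qualify.
Total: 260 + 0 = 260.

260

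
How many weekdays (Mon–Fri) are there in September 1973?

20

Sep 1, 1973 is a Saturday.
The range spans 30 days (inclusive of both endpoints).
30 = 7 × 4 + 2, so there are 4 full weeks plus 2 extra days.
Each full week contributes 5 weekdays (Mon–Fri): 4 × 5 = 20.
The 2 extra days are Sat, Sun — none qualify.
Total: 20 + 0 = 20.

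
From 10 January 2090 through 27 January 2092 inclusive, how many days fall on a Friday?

107

10 January 2090 is a Tuesday.
From 10 January 2090 to 27 January 2092 is 748 days inclusive.
748 = 7 × 106 + 6, so there are 106 full weeks plus 6 extra days.
Each full week contributes one Friday: 106 so far.
The 6 extra days are Tue, Wed, Thu, Fri, Sat, Sun — 1 of them qualifies.
Total: 106 + 1 = 107.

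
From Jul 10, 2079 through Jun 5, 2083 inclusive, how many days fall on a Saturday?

Jul 10, 2079 is a Monday.
From Jul 10, 2079 to Jun 5, 2083 is 1427 days inclusive.
1427 = 7 × 203 + 6, so there are 203 full weeks plus 6 extra days.
Each full week contributes one Saturday: 203 so far.
The 6 extra days are Mon, Tue, Wed, Thu, Fri, Sat — 1 of them qualifies.
Total: 203 + 1 = 204.

204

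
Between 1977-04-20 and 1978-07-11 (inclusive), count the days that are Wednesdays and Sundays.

1977-04-20 is a Wednesday.
That's 448 days from start to end, counting both.
448 = 7 × 64, so the span is exactly 64 full weeks.
Each full week contributes 2 days from the set (Wed, Sun): 64 × 2 = 128.

128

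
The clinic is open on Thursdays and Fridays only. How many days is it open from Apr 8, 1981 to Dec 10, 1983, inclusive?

280

Apr 8, 1981 is a Wednesday.
That's 977 days from start to end, counting both.
977 = 7 × 139 + 4, so there are 139 full weeks plus 4 extra days.
Each full week contributes 2 days from the set (Thu, Fri): 139 × 2 = 278.
The 4 extra days are Wednesday, Thursday, Friday, Saturday — 2 of them qualify.
Total: 278 + 2 = 280.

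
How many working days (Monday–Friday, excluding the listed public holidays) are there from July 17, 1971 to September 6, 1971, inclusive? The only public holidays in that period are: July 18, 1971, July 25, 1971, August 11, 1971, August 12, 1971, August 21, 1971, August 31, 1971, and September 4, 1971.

33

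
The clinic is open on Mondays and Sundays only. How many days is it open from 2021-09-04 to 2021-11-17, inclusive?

22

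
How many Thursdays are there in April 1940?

1 April 1940 is a Monday.
From 1 April 1940 to 30 April 1940 is 30 days inclusive.
30 = 7 × 4 + 2, so there are 4 full weeks plus 2 extra days.
Each full week contributes one Thursday: 4 so far.
The 2 extra days are Monday, Tuesday — none qualify.
Total: 4 + 0 = 4.

4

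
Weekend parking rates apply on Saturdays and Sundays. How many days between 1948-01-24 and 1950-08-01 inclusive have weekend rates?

264

1948-01-24 is a Saturday.
From 1948-01-24 to 1950-08-01 is 921 days inclusive.
921 = 7 × 131 + 4, so there are 131 full weeks plus 4 extra days.
Each full week contributes 2 weekend days (Sat, Sun): 131 × 2 = 262.
The 4 extra days are Saturday, Sunday, Monday, Tuesday — 2 of them qualify.
Total: 262 + 2 = 264.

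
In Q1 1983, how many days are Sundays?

13

Jan 1, 1983 is a Saturday.
The range spans 90 days (inclusive of both endpoints).
90 = 7 × 12 + 6, so there are 12 full weeks plus 6 extra days.
Each full week contributes one Sunday: 12 so far.
The 6 extra days are Sat, Sun, Mon, Tue, Wed, Thu — 1 of them qualifies.
Total: 12 + 1 = 13.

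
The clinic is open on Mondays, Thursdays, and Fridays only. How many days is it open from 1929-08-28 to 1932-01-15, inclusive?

374

1929-08-28 is a Wednesday.
That's 871 days from start to end, counting both.
871 = 7 × 124 + 3, so there are 124 full weeks plus 3 extra days.
Each full week contributes 3 days from the set (Mon, Thu, Fri): 124 × 3 = 372.
The 3 extra days are Wed, Thu, Fri — 2 of them qualify.
Total: 372 + 2 = 374.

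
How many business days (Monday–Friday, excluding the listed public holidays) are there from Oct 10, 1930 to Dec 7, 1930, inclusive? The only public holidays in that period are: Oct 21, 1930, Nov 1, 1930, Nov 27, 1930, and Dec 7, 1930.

Oct 10, 1930 is a Friday.
From Oct 10, 1930 to Dec 7, 1930 is 59 days inclusive.
59 = 7 × 8 + 3, so there are 8 full weeks plus 3 extra days.
Each full week contributes 5 weekdays (Mon–Fri): 8 × 5 = 40.
The 3 extra days are Friday, Saturday, Sunday — 1 of them qualifies.
Total: 40 + 1 = 41.
Holidays: Oct 21, 1930 (Tue); Nov 1, 1930 (Sat); Nov 27, 1930 (Thu); Dec 7, 1930 (Sun).
2 of the 4 holidays fall on weekdays; the rest are weekends and were already excluded.
Business days: 41 − 2 = 39.

39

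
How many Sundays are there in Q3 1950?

13

July 1, 1950 is a Saturday.
From July 1, 1950 to September 30, 1950 is 92 days inclusive.
92 = 7 × 13 + 1, so there are 13 full weeks plus 1 extra day.
Each full week contributes one Sunday: 13 so far.
The 1 extra day is Sat — none qualify.
Total: 13 + 0 = 13.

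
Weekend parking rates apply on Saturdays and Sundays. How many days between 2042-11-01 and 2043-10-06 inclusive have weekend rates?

98

2042-11-01 is a Saturday.
That's 340 days from start to end, counting both.
340 = 7 × 48 + 4, so there are 48 full weeks plus 4 extra days.
Each full week contributes 2 weekend days (Sat, Sun): 48 × 2 = 96.
The 4 extra days are Sat, Sun, Mon, Tue — 2 of them qualify.
Total: 96 + 2 = 98.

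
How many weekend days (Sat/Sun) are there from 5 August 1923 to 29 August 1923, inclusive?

5 August 1923 is a Sunday.
That's 25 days from start to end, counting both.
25 = 7 × 3 + 4, so there are 3 full weeks plus 4 extra days.
Each full week contributes 2 weekend days (Sat, Sun): 3 × 2 = 6.
The 4 extra days are Sunday, Monday, Tuesday, Wednesday — 1 of them qualifies.
Total: 6 + 1 = 7.

7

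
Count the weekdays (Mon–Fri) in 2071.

261

Jan 1, 2071 is a Thursday.
From Jan 1, 2071 to Dec 31, 2071 is 365 days inclusive.
365 = 7 × 52 + 1, so there are 52 full weeks plus 1 extra day.
Each full week contributes 5 weekdays (Mon–Fri): 52 × 5 = 260.
The 1 extra day is Thursday — 1 of them qualifies.
Total: 260 + 1 = 261.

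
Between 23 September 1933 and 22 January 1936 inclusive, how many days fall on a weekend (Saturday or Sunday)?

244

23 September 1933 is a Saturday.
The range spans 852 days (inclusive of both endpoints).
852 = 7 × 121 + 5, so there are 121 full weeks plus 5 extra days.
Each full week contributes 2 weekend days (Sat, Sun): 121 × 2 = 242.
The 5 extra days are Sat, Sun, Mon, Tue, Wed — 2 of them qualify.
Total: 242 + 2 = 244.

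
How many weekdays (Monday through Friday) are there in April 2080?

2080-04-01 is a Monday.
That's 30 days from start to end, counting both.
30 = 7 × 4 + 2, so there are 4 full weeks plus 2 extra days.
Each full week contributes 5 weekdays (Mon–Fri): 4 × 5 = 20.
The 2 extra days are Monday, Tuesday — 2 of them qualify.
Total: 20 + 2 = 22.

22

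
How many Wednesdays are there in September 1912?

1 September 1912 is a Sunday.
From 1 September 1912 to 30 September 1912 is 30 days inclusive.
30 = 7 × 4 + 2, so there are 4 full weeks plus 2 extra days.
Each full week contributes one Wednesday: 4 so far.
The 2 extra days are Sun, Mon — none qualify.
Total: 4 + 0 = 4.

4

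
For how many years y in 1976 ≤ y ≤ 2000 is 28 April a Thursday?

Day of week of April 28 in each year:
1976: Wed, 1977: Thu ✓, 1978: Fri, 1979: Sat, 1980: Mon, 1981: Tue, 1982: Wed, 1983: Thu ✓, 1984: Sat, 1985: Sun, 1986: Mon, 1987: Tue, 1988: Thu ✓, 1989: Fri, 1990: Sat, 1991: Sun, 1992: Tue, 1993: Wed, 1994: Thu ✓, 1995: Fri, 1996: Sun, 1997: Mon, 1998: Tue, 1999: Wed, 2000: Fri
Thursdays: 1977, 1983, 1988, 1994.

4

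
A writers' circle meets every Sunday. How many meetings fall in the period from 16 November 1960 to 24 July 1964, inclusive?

16 November 1960 is a Wednesday.
The range spans 1347 days (inclusive of both endpoints).
1347 = 7 × 192 + 3, so there are 192 full weeks plus 3 extra days.
Each full week contributes one Sunday: 192 so far.
The 3 extra days are Wed, Thu, Fri — none qualify.
Total: 192 + 0 = 192.

192 Sundays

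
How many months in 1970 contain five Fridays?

A month has five Fridays exactly when Friday falls within its first (length − 28) days.
Jan: 31 days, starts Thu → 5 of Thu, Fri, Sat ✓
Feb: 28 days, starts Sun → 5 of (none)
Mar: 31 days, starts Sun → 5 of Sun, Mon, Tue
Apr: 30 days, starts Wed → 5 of Wed, Thu
May: 31 days, starts Fri → 5 of Fri, Sat, Sun ✓
Jun: 30 days, starts Mon → 5 of Mon, Tue
Jul: 31 days, starts Wed → 5 of Wed, Thu, Fri ✓
Aug: 31 days, starts Sat → 5 of Sat, Sun, Mon
Sep: 30 days, starts Tue → 5 of Tue, Wed
Oct: 31 days, starts Thu → 5 of Thu, Fri, Sat ✓
Nov: 30 days, starts Sun → 5 of Sun, Mon
Dec: 31 days, starts Tue → 5 of Tue, Wed, Thu
Months with five Fridays: Jan, May, Jul, Oct.

4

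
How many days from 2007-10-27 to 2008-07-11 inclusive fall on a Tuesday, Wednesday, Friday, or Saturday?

148

2007-10-27 is a Saturday.
The range spans 259 days (inclusive of both endpoints).
259 = 7 × 37, so the span is exactly 37 full weeks.
Each full week contributes 4 days from the set (Tue, Wed, Fri, Sat): 37 × 4 = 148.
Total: 148.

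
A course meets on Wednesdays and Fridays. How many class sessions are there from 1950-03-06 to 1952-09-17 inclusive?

1950-03-06 is a Monday.
That's 927 days from start to end, counting both.
927 = 7 × 132 + 3, so there are 132 full weeks plus 3 extra days.
Each full week contributes 2 days from the set (Wed, Fri): 132 × 2 = 264.
The 3 extra days are Mon, Tue, Wed — 1 of them qualifies.
Total: 264 + 1 = 265.

265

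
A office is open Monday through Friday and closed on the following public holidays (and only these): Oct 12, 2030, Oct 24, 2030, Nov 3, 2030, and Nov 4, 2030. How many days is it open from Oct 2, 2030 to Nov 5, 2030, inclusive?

23

Oct 2, 2030 is a Wednesday.
From Oct 2, 2030 to Nov 5, 2030 is 35 days inclusive.
35 = 7 × 5, so the span is exactly 5 full weeks.
Each full week contributes 5 weekdays (Mon–Fri): 5 × 5 = 25.
Total: 25.
Holidays: Oct 12, 2030 (Sat); Oct 24, 2030 (Thu); Nov 3, 2030 (Sun); Nov 4, 2030 (Mon).
2 of the 4 holidays fall on weekdays; the rest are weekends and were already excluded.
Business days: 25 − 2 = 23.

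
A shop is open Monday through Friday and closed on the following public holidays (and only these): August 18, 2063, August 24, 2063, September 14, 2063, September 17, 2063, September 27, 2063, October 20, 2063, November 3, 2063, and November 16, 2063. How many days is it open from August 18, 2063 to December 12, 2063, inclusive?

August 18, 2063 is a Saturday.
That's 117 days from start to end, counting both.
117 = 7 × 16 + 5, so there are 16 full weeks plus 5 extra days.
Each full week contributes 5 weekdays (Mon–Fri): 16 × 5 = 80.
The 5 extra days are Sat, Sun, Mon, Tue, Wed — 3 of them qualify.
Total: 80 + 3 = 83.
Holidays: August 18, 2063 (Sat); August 24, 2063 (Fri); September 14, 2063 (Fri); September 17, 2063 (Mon); September 27, 2063 (Thu); October 20, 2063 (Sat); November 3, 2063 (Sat); November 16, 2063 (Fri).
5 of the 8 holidays fall on weekdays; the rest are weekends and were already excluded.
Business days: 83 − 5 = 78.

78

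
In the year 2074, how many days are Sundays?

52

Jan 1, 2074 is a Monday.
The range spans 365 days (inclusive of both endpoints).
365 = 7 × 52 + 1, so there are 52 full weeks plus 1 extra day.
Each full week contributes one Sunday: 52 so far.
The 1 extra day is Mon — none qualify.
Total: 52 + 0 = 52.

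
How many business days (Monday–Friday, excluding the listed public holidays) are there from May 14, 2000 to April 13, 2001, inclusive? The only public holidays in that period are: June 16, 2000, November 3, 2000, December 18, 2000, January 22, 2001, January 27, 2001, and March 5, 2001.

235 business days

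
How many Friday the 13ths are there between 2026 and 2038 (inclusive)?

Friday-the-13ths by year:
2026: Feb, Mar, Nov
2027: Aug
2028: Oct
2029: Apr, Jul
2030: Sep, Dec
2031: Jun
2032: Feb, Aug
2033: May
2034: Jan, Oct
2035: Apr, Jul
2036: Jun
2037: Feb, Mar, Nov
2038: Aug

22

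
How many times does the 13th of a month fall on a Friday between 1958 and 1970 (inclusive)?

Friday-the-13ths by year:
1958: Jun
1959: Feb, Mar, Nov
1960: May
1961: Jan, Oct
1962: Apr, Jul
1963: Sep, Dec
1964: Mar, Nov
1965: Aug
1966: May
1967: Jan, Oct
1968: Sep, Dec
1969: Jun
1970: Feb, Mar, Nov

23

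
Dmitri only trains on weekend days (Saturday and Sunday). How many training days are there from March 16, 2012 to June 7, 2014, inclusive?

March 16, 2012 is a Friday.
From March 16, 2012 to June 7, 2014 is 814 days inclusive.
814 = 7 × 116 + 2, so there are 116 full weeks plus 2 extra days.
Each full week contributes 2 weekend days (Sat, Sun): 116 × 2 = 232.
The 2 extra days are Fri, Sat — 1 of them qualifies.
Total: 232 + 1 = 233.

233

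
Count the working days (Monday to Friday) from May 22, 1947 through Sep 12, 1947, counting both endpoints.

May 22, 1947 is a Thursday.
That's 114 days from start to end, counting both.
114 = 7 × 16 + 2, so there are 16 full weeks plus 2 extra days.
Each full week contributes 5 weekdays (Mon–Fri): 16 × 5 = 80.
The 2 extra days are Thu, Fri — 2 of them qualify.
Total: 80 + 2 = 82.

82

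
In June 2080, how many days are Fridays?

1 June 2080 is a Saturday.
That's 30 days from start to end, counting both.
30 = 7 × 4 + 2, so there are 4 full weeks plus 2 extra days.
Each full week contributes one Friday: 4 so far.
The 2 extra days are Sat, Sun — none qualify.
Total: 4 + 0 = 4.

4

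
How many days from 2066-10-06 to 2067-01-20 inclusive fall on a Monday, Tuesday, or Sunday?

45

2066-10-06 is a Wednesday.
From 2066-10-06 to 2067-01-20 is 107 days inclusive.
107 = 7 × 15 + 2, so there are 15 full weeks plus 2 extra days.
Each full week contributes 3 days from the set (Mon, Tue, Sun): 15 × 3 = 45.
The 2 extra days are Wednesday, Thursday — none qualify.
Total: 45 + 0 = 45.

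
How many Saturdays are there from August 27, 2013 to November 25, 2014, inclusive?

65 Saturdays

August 27, 2013 is a Tuesday.
From August 27, 2013 to November 25, 2014 is 456 days inclusive.
456 = 7 × 65 + 1, so there are 65 full weeks plus 1 extra day.
Each full week contributes one Saturday: 65 so far.
The 1 extra day is Tuesday — none qualify.
Total: 65 + 0 = 65.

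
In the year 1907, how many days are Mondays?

52

Jan 1, 1907 is a Tuesday.
From Jan 1, 1907 to Dec 31, 1907 is 365 days inclusive.
365 = 7 × 52 + 1, so there are 52 full weeks plus 1 extra day.
Each full week contributes one Monday: 52 so far.
The 1 extra day is Tuesday — none qualify.
Total: 52 + 0 = 52.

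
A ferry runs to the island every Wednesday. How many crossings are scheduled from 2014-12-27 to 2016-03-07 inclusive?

2014-12-27 is a Saturday.
The range spans 437 days (inclusive of both endpoints).
437 = 7 × 62 + 3, so there are 62 full weeks plus 3 extra days.
Each full week contributes one Wednesday: 62 so far.
The 3 extra days are Sat, Sun, Mon — none qualify.
Total: 62 + 0 = 62.

62 Wednesdays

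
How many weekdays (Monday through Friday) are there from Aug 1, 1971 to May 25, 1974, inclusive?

Aug 1, 1971 is a Sunday.
That's 1029 days from start to end, counting both.
1029 = 7 × 147, so the span is exactly 147 full weeks.
Each full week contributes 5 weekdays (Mon–Fri): 147 × 5 = 735.

735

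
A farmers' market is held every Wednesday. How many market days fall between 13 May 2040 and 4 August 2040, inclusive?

12

13 May 2040 is a Sunday.
The range spans 84 days (inclusive of both endpoints).
84 = 7 × 12, so the span is exactly 12 full weeks.
Each full week contributes one Wednesday: 12 so far.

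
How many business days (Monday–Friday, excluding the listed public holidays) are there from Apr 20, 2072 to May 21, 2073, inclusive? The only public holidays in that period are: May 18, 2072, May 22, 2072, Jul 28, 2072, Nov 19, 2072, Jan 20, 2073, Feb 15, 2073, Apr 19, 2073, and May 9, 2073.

Apr 20, 2072 is a Wednesday.
The range spans 397 days (inclusive of both endpoints).
397 = 7 × 56 + 5, so there are 56 full weeks plus 5 extra days.
Each full week contributes 5 weekdays (Mon–Fri): 56 × 5 = 280.
The 5 extra days are Wed, Thu, Fri, Sat, Sun — 3 of them qualify.
Total: 280 + 3 = 283.
Holidays: May 18, 2072 (Wed); May 22, 2072 (Sun); Jul 28, 2072 (Thu); Nov 19, 2072 (Sat); Jan 20, 2073 (Fri); Feb 15, 2073 (Wed); Apr 19, 2073 (Wed); May 9, 2073 (Tue).
6 of the 8 holidays fall on weekdays; the rest are weekends and were already excluded.
Business days: 283 − 6 = 277.

277 business days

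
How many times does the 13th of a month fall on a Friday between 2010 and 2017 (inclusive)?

Friday-the-13ths by year:
2010: Aug
2011: May
2012: Jan, Apr, Jul
2013: Sep, Dec
2014: Jun
2015: Feb, Mar, Nov
2016: May
2017: Jan, Oct

14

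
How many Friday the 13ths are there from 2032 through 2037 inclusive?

11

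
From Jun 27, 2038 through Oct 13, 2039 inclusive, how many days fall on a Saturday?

Jun 27, 2038 is a Sunday.
That's 474 days from start to end, counting both.
474 = 7 × 67 + 5, so there are 67 full weeks plus 5 extra days.
Each full week contributes one Saturday: 67 so far.
The 5 extra days are Sunday, Monday, Tuesday, Wednesday, Thursday — none qualify.
Total: 67 + 0 = 67.

67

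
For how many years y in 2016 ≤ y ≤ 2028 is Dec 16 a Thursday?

2

Day of week of December 16 in each year:
2016: Fri, 2017: Sat, 2018: Sun, 2019: Mon, 2020: Wed, 2021: Thu ✓, 2022: Fri, 2023: Sat, 2024: Mon, 2025: Tue, 2026: Wed, 2027: Thu ✓, 2028: Sat
Thursdays: 2021, 2027.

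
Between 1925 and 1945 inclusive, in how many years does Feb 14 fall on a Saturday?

3

Day of week of February 14 in each year:
1925: Sat ✓, 1926: Sun, 1927: Mon, 1928: Tue, 1929: Thu, 1930: Fri, 1931: Sat ✓, 1932: Sun, 1933: Tue, 1934: Wed, 1935: Thu, 1936: Fri, 1937: Sun, 1938: Mon, 1939: Tue, 1940: Wed, 1941: Fri, 1942: Sat ✓, 1943: Sun, 1944: Mon, 1945: Wed
Saturdays: 1925, 1931, 1942.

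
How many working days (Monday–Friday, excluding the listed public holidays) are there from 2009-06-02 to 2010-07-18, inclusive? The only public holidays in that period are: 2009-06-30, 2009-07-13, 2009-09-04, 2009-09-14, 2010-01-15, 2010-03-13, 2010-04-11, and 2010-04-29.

2009-06-02 is a Tuesday.
The range spans 412 days (inclusive of both endpoints).
412 = 7 × 58 + 6, so there are 58 full weeks plus 6 extra days.
Each full week contributes 5 weekdays (Mon–Fri): 58 × 5 = 290.
The 6 extra days are Tue, Wed, Thu, Fri, Sat, Sun — 4 of them qualify.
Total: 290 + 4 = 294.
Holidays: 2009-06-30 (Tue); 2009-07-13 (Mon); 2009-09-04 (Fri); 2009-09-14 (Mon); 2010-01-15 (Fri); 2010-03-13 (Sat); 2010-04-11 (Sun); 2010-04-29 (Thu).
6 of the 8 holidays fall on weekdays; the rest are weekends and were already excluded.
Business days: 294 − 6 = 288.

288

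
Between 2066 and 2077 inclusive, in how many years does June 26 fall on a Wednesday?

2

Day of week of June 26 in each year:
2066: Sat, 2067: Sun, 2068: Tue, 2069: Wed ✓, 2070: Thu, 2071: Fri, 2072: Sun, 2073: Mon, 2074: Tue, 2075: Wed ✓, 2076: Fri, 2077: Sat
Wednesdays: 2069, 2075.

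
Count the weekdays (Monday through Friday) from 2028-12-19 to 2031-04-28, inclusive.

2028-12-19 is a Tuesday.
The range spans 861 days (inclusive of both endpoints).
861 = 7 × 123, so the span is exactly 123 full weeks.
Each full week contributes 5 weekdays (Mon–Fri): 123 × 5 = 615.

615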